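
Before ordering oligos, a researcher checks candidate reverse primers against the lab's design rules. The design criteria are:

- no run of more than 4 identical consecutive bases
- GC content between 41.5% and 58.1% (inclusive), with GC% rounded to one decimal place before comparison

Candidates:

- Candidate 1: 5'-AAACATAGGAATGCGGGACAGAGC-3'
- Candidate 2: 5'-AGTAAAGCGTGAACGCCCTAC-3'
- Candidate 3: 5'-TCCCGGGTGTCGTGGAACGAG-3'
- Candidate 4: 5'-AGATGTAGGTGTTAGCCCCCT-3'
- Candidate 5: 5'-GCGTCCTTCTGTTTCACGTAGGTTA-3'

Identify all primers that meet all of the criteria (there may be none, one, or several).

Candidate 1 (24 nt, A=10 T=2 G=8 C=4): longest run = 3 ✓; GC 12/24 = 50.0% ✓ — passes.
Candidate 2 (21 nt, A=7 T=3 G=5 C=6): longest run = 3 ✓; GC 11/21 = 52.4% ✓ — passes.
Candidate 3 (21 nt, A=3 T=4 G=9 C=5): longest run = 3 ✓; GC 14/21 = 66.7%, outside 41.5–58.1% ✗ — fails.
Candidate 4 (21 nt, A=4 T=6 G=6 C=5): longest run = 5, exceeds 4 ✗; GC 11/21 = 52.4% ✓ — fails.
Candidate 5 (25 nt, A=3 T=10 G=6 C=6): longest run = 3 ✓; GC 12/25 = 48.0% ✓ — passes.

Candidate 1, Candidate 2 and Candidate 5.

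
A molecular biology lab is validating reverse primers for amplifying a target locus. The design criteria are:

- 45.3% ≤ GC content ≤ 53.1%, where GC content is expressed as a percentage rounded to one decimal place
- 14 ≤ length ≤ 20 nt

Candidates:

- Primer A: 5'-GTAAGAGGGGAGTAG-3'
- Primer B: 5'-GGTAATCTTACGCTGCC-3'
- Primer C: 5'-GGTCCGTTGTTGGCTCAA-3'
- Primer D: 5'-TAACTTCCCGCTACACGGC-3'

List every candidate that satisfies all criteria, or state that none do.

Primer A (15 nt, A=5 T=2 G=8 C=0): GC 8/15 = 53.3%, outside 45.3–53.1% ✗; length 15 ✓ — fails.
Primer B (17 nt, A=3 T=5 G=4 C=5): GC 9/17 = 52.9% ✓; length 17 ✓ — passes.
Primer C (18 nt, A=2 T=6 G=6 C=4): GC 10/18 = 55.6%, outside 45.3–53.1% ✗; length 18 ✓ — fails.
Primer D (19 nt, A=4 T=4 G=3 C=8): GC 11/19 = 57.9%, outside 45.3–53.1% ✗; length 19 ✓ — fails.

Primer B only.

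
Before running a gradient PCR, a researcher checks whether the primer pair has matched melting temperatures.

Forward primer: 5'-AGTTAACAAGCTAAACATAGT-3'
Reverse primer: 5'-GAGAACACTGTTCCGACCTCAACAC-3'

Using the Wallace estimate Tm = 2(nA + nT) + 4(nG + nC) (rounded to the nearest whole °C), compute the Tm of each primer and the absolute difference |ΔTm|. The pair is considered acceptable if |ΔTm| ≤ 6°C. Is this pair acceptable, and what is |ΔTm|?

Forward: A=10 T=5 G=3 C=3 → Tm = 2·15 + 4·6 = 54°C.
Reverse: A=8 T=4 G=4 C=9 → Tm = 2·12 + 4·13 = 76°C.
|ΔTm| = |54 − 76| = 22°C, > 6°C.

|ΔTm| = 22°C; the pair is not acceptable.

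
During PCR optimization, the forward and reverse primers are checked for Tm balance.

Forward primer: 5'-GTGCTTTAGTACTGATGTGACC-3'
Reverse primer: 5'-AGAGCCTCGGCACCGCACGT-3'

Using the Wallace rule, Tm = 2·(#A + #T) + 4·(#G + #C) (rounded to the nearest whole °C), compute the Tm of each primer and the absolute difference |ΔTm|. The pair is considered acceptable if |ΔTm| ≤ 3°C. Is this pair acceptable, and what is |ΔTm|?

|ΔTm| = 4°C; the pair is not acceptable.

Forward: A=4 T=8 G=6 C=4 → Tm = 2·12 + 4·10 = 64°C.
Reverse: A=4 T=2 G=6 C=8 → Tm = 2·6 + 4·14 = 68°C.
|ΔTm| = |64 − 68| = 4°C, > 3°C.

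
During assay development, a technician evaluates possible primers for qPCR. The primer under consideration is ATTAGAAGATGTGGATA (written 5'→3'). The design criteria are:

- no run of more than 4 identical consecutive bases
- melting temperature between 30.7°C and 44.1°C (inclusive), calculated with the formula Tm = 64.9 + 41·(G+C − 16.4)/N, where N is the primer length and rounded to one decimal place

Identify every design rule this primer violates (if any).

Meets all criteria.

Base counts: A=7, T=5, G=5, C=0 (length 17).
homopolymer run: longest run = 2 ✓
Tm: Tm = 64.9 + 41·(5 − 16.4)/17 = 37.4°C ✓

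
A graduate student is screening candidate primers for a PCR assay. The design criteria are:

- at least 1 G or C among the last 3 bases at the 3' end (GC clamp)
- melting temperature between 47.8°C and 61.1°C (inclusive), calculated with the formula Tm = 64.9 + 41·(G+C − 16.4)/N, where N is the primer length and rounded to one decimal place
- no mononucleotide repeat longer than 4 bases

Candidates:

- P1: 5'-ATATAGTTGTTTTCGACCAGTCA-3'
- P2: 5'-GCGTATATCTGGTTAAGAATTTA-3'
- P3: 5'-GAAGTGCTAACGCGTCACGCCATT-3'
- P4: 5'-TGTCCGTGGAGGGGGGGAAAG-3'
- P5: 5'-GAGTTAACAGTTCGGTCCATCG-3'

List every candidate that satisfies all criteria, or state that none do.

P1 and P5.

P1 (23 nt, A=6 T=9 G=4 C=4): 3' end TCA has 1 G/C ✓; Tm = 64.9 + 41·(8 − 16.4)/23 = 49.9°C ✓; longest run = 4 ✓ — passes.
P2 (23 nt, A=7 T=9 G=5 C=2): 3' end TTA has 0 G/C, need ≥1 ✗; Tm = 64.9 + 41·(7 − 16.4)/23 = 48.1°C ✓; longest run = 3 ✓ — fails.
P3 (24 nt, A=6 T=5 G=6 C=7): 3' end ATT has 0 G/C, need ≥1 ✗; Tm = 64.9 + 41·(13 − 16.4)/24 = 59.1°C ✓; longest run = 2 ✓ — fails.
P4 (21 nt, A=4 T=3 G=12 C=2): 3' end AAG has 1 G/C ✓; Tm = 64.9 + 41·(14 − 16.4)/21 = 60.2°C ✓; longest run = 7, exceeds 4 ✗ — fails.
P5 (22 nt, A=5 T=6 G=6 C=5): 3' end TCG has 2 G/C ✓; Tm = 64.9 + 41·(11 − 16.4)/22 = 54.8°C ✓; longest run = 2 ✓ — passes.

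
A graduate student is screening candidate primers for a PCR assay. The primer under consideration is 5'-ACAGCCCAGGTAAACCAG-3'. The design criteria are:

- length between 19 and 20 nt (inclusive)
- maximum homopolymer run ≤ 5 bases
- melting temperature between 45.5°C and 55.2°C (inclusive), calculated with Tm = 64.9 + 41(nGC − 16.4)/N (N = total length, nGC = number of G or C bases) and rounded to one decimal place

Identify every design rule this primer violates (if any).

Fails: length.

Base counts: A=7, T=1, G=4, C=6 (length 18).
length: length 18, outside 19–20 ✗
homopolymer run: longest run = 3 ✓
Tm: Tm = 64.9 + 41·(10 − 16.4)/18 = 50.3°C ✓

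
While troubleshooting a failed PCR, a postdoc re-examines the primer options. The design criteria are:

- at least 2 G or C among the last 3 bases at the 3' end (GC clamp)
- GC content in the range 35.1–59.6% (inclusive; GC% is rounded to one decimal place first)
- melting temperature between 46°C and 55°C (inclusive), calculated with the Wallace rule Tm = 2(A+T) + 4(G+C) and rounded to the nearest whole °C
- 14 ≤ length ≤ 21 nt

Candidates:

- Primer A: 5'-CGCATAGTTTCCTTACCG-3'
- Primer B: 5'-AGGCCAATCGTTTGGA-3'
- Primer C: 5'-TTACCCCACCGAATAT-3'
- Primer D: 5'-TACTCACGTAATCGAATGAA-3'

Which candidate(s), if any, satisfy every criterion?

Primer A and Primer B.

Primer A (18 nt, A=3 T=6 G=3 C=6): 3' end CCG has 3 G/C ✓; GC 9/18 = 50.0% ✓; Tm = 2·9 + 4·9 = 54°C ✓; length 18 ✓ — passes.
Primer B (16 nt, A=4 T=4 G=5 C=3): 3' end GGA has 2 G/C ✓; GC 8/16 = 50.0% ✓; Tm = 2·8 + 4·8 = 48°C ✓; length 16 ✓ — passes.
Primer C (16 nt, A=5 T=4 G=1 C=6): 3' end TAT has 0 G/C, need ≥2 ✗; GC 7/16 = 43.8% ✓; Tm = 2·9 + 4·7 = 46°C ✓; length 16 ✓ — fails.
Primer D (20 nt, A=8 T=5 G=3 C=4): 3' end GAA has 1 G/C, need ≥2 ✗; GC 7/20 = 35.0%, outside 35.1–59.6% ✗; Tm = 2·13 + 4·7 = 54°C ✓; length 20 ✓ — fails.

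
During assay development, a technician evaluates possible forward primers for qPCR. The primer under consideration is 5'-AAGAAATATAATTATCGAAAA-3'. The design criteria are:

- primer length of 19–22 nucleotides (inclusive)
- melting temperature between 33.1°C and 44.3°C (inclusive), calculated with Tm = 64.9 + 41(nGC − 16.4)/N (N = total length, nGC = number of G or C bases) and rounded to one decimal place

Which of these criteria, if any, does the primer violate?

Base counts: A=13, T=5, G=2, C=1 (length 21).
length: length 21 ✓
Tm: Tm = 64.9 + 41·(3 − 16.4)/21 = 38.7°C ✓

Meets all criteria.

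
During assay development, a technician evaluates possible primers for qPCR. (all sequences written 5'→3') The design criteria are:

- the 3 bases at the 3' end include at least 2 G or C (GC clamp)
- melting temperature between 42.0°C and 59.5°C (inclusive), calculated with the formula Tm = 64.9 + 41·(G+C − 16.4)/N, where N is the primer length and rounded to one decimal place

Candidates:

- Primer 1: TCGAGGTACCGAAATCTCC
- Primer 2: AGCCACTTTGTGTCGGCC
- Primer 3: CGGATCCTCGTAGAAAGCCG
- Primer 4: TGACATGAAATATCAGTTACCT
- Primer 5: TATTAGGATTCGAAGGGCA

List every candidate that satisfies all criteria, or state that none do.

Primer 1 (19 nt, A=5 T=4 G=4 C=6): 3' end TCC has 2 G/C ✓; Tm = 64.9 + 41·(10 − 16.4)/19 = 51.1°C ✓ — passes.
Primer 2 (18 nt, A=2 T=5 G=5 C=6): 3' end GCC has 3 G/C ✓; Tm = 64.9 + 41·(11 − 16.4)/18 = 52.6°C ✓ — passes.
Primer 3 (20 nt, A=5 T=3 G=6 C=6): 3' end CCG has 3 G/C ✓; Tm = 64.9 + 41·(12 − 16.4)/20 = 55.9°C ✓ — passes.
Primer 4 (22 nt, A=8 T=7 G=3 C=4): 3' end CCT has 2 G/C ✓; Tm = 64.9 + 41·(7 − 16.4)/22 = 47.4°C ✓ — passes.
Primer 5 (19 nt, A=6 T=5 G=6 C=2): 3' end GCA has 2 G/C ✓; Tm = 64.9 + 41·(8 − 16.4)/19 = 46.8°C ✓ — passes.

Primer 1, Primer 2, Primer 3, Primer 4 and Primer 5.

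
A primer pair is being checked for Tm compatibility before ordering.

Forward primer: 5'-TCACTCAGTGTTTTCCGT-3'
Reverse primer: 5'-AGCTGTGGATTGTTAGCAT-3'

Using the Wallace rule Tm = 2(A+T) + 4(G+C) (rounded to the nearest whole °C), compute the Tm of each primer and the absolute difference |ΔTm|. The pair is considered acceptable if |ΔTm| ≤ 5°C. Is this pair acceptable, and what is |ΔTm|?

|ΔTm| = 2°C; the pair is acceptable.

Forward: A=2 T=8 G=3 C=5 → Tm = 2·10 + 4·8 = 52°C.
Reverse: A=4 T=7 G=6 C=2 → Tm = 2·11 + 4·8 = 54°C.
|ΔTm| = |52 − 54| = 2°C, ≤ 5°C.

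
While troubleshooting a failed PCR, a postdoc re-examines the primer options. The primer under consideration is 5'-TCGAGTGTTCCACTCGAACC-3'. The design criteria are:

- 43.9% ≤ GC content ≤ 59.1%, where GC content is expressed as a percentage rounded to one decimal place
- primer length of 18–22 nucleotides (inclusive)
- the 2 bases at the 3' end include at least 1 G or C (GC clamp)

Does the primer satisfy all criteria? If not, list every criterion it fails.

Meets all criteria.

Base counts: A=4, T=5, G=4, C=7 (length 20).
GC content: GC 11/20 = 55.0% ✓
length: length 20 ✓
GC clamp: 3' end CC has 2 G/C ✓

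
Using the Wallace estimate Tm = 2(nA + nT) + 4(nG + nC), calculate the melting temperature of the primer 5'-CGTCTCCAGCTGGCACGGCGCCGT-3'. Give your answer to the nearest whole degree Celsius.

84°C

Base counts: A=2, T=4, G=8, C=10 (length 24).
Tm = 2·(2+4) + 4·(8+10) = 2·6 + 4·18 = 12 + 72 = 84°C.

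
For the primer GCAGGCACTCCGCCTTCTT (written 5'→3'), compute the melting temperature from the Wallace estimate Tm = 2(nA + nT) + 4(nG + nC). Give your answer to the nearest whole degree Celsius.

Base counts: A=2, T=5, G=4, C=8 (length 19).
Tm = 2·(2+5) + 4·(4+8) = 2·7 + 4·12 = 14 + 48 = 62°C.

62°C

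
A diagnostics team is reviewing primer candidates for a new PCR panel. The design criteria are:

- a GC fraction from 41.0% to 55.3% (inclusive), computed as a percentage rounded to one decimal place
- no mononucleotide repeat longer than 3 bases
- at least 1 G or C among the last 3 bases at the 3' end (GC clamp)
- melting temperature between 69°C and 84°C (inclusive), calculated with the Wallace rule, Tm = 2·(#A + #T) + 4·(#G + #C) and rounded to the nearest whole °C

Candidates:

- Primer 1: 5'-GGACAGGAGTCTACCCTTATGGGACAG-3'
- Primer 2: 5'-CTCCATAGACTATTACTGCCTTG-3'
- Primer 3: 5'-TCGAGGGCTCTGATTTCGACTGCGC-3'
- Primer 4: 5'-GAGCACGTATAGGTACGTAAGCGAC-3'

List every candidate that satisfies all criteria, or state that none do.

Primer 1 (27 nt, A=7 T=5 G=9 C=6): GC 15/27 = 55.6%, outside 41.0–55.3% ✗; longest run = 3 ✓; 3' end CAG has 2 G/C ✓; Tm = 2·12 + 4·15 = 84°C ✓ — fails.
Primer 2 (23 nt, A=5 T=8 G=3 C=7): GC 10/23 = 43.5% ✓; longest run = 2 ✓; 3' end TTG has 1 G/C ✓; Tm = 2·13 + 4·10 = 66°C, outside 69–84°C ✗ — fails.
Primer 3 (25 nt, A=3 T=7 G=8 C=7): GC 15/25 = 60.0%, outside 41.0–55.3% ✗; longest run = 3 ✓; 3' end CGC has 3 G/C ✓; Tm = 2·10 + 4·15 = 80°C ✓ — fails.
Primer 4 (25 nt, A=8 T=4 G=8 C=5): GC 13/25 = 52.0% ✓; longest run = 2 ✓; 3' end GAC has 2 G/C ✓; Tm = 2·12 + 4·13 = 76°C ✓ — passes.

Primer 4 only.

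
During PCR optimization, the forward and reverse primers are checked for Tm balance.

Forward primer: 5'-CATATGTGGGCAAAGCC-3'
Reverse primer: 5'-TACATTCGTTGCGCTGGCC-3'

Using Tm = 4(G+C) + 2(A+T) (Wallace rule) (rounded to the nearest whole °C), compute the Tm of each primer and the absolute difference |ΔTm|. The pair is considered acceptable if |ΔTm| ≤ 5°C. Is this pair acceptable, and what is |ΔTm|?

|ΔTm| = 8°C; the pair is not acceptable.

Forward: A=5 T=3 G=5 C=4 → Tm = 2·8 + 4·9 = 52°C.
Reverse: A=2 T=6 G=5 C=6 → Tm = 2·8 + 4·11 = 60°C.
|ΔTm| = |52 − 60| = 8°C, > 5°C.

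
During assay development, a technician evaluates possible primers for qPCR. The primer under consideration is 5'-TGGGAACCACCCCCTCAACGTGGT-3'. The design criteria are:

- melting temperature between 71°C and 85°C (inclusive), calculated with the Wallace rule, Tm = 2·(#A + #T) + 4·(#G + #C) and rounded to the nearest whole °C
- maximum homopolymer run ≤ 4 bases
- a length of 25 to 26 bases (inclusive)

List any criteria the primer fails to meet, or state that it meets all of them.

Base counts: A=5, T=4, G=6, C=9 (length 24).
Tm: Tm = 2·9 + 4·15 = 78°C ✓
homopolymer run: longest run = 5, exceeds 4 ✗
length: length 24, outside 25–26 ✗

Fails: homopolymer run, length.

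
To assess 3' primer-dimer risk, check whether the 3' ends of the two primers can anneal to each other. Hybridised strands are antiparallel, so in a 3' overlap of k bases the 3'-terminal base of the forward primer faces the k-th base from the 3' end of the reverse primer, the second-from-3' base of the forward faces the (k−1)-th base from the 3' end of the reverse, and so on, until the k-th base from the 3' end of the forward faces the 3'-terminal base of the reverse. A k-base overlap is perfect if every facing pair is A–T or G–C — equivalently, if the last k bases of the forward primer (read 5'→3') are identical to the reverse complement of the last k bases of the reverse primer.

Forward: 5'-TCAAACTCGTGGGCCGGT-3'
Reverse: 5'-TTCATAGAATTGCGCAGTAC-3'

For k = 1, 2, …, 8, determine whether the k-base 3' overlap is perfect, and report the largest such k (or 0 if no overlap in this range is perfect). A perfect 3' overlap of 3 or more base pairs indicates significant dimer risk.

Last 8 bases (5'→3') — forward …GGGCCGGT, reverse …CGCAGTAC.
Reverse complement of the reverse primer's last 8 bases: GTACTGCG; its first k bases are the reverse complement of the reverse primer's last k bases, so a perfect k-base overlap needs the forward primer's last k bases to equal them.
Comparing (forward last k vs required): k=1: T vs G ✗; k=2: GT vs GT ✓; k=3: GGT vs GTA ✗; k=4: CGGT vs GTAC ✗; k=5: CCGGT vs GTACT ✗; k=6: GCCGGT vs GTACTG ✗; k=7: GGCCGGT vs GTACTGC ✗; k=8: GGGCCGGT vs GTACTGCG ✗.
Only k = 2 is perfect, so the longest perfect 3' overlap is 2.

Longest perfect overlap: 2 complementary base pairs; below the dimer-risk threshold (threshold 3).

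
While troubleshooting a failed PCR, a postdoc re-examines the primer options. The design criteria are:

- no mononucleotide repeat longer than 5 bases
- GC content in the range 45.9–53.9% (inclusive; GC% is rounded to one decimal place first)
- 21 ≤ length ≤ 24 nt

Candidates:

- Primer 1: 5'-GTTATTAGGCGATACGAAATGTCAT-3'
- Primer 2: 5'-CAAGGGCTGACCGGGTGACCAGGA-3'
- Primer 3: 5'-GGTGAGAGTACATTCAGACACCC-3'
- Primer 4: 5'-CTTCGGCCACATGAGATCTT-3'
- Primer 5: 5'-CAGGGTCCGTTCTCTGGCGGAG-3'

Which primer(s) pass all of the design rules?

Primer 3 only.

Primer 1 (25 nt, A=8 T=8 G=6 C=3): longest run = 3 ✓; GC 9/25 = 36.0%, outside 45.9–53.9% ✗; length 25, outside 21–24 ✗ — fails.
Primer 2 (24 nt, A=6 T=2 G=10 C=6): longest run = 3 ✓; GC 16/24 = 66.7%, outside 45.9–53.9% ✗; length 24 ✓ — fails.
Primer 3 (23 nt, A=7 T=4 G=6 C=6): longest run = 3 ✓; GC 12/23 = 52.2% ✓; length 23 ✓ — passes.
Primer 4 (20 nt, A=4 T=6 G=4 C=6): longest run = 2 ✓; GC 10/20 = 50.0% ✓; length 20, outside 21–24 ✗ — fails.
Primer 5 (22 nt, A=2 T=5 G=9 C=6): longest run = 3 ✓; GC 15/22 = 68.2%, outside 45.9–53.9% ✗; length 22 ✓ — fails.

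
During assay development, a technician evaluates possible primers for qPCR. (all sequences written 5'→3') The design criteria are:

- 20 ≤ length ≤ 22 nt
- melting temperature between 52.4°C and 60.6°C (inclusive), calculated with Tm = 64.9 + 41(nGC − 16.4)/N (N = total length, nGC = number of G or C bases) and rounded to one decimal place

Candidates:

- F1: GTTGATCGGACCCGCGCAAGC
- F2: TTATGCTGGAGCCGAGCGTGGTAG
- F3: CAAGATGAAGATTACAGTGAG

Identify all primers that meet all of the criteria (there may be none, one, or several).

F1 (21 nt, A=4 T=3 G=7 C=7): length 21 ✓; Tm = 64.9 + 41·(14 − 16.4)/21 = 60.2°C ✓ — passes.
F2 (24 nt, A=4 T=6 G=10 C=4): length 24, outside 20–22 ✗; Tm = 64.9 + 41·(14 − 16.4)/24 = 60.8°C, outside 52.4–60.6°C ✗ — fails.
F3 (21 nt, A=9 T=4 G=6 C=2): length 21 ✓; Tm = 64.9 + 41·(8 − 16.4)/21 = 48.5°C, outside 52.4–60.6°C ✗ — fails.

F1 only.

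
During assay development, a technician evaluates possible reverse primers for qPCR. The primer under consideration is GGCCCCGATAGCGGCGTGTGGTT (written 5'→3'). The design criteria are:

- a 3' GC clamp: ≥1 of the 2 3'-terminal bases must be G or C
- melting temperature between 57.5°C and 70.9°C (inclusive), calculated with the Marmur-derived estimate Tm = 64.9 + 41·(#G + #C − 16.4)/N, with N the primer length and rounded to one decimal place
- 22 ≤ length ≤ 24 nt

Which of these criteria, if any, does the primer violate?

Fails: GC clamp.

Base counts: A=2, T=5, G=10, C=6 (length 23).
GC clamp: 3' end TT has 0 G/C, need ≥1 ✗
Tm: Tm = 64.9 + 41·(16 − 16.4)/23 = 64.2°C ✓
length: length 23 ✓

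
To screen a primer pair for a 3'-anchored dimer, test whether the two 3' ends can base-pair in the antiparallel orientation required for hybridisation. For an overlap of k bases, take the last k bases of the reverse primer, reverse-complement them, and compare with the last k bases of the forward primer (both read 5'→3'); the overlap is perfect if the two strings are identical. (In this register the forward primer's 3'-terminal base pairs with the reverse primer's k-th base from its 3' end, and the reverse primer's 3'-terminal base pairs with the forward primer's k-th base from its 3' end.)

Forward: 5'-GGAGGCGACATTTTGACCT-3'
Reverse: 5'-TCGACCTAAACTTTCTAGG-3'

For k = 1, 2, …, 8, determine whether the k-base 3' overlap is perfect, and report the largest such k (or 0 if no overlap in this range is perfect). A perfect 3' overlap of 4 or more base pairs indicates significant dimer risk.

Last 8 bases (5'→3') — forward …TTTGACCT, reverse …TTTCTAGG.
Reverse complement of the reverse primer's last 8 bases: CCTAGAAA; its first k bases are the reverse complement of the reverse primer's last k bases, so a perfect k-base overlap needs the forward primer's last k bases to equal them.
Comparing (forward last k vs required): k=1: T vs C ✗; k=2: CT vs CC ✗; k=3: CCT vs CCT ✓; k=4: ACCT vs CCTA ✗; k=5: GACCT vs CCTAG ✗; k=6: TGACCT vs CCTAGA ✗; k=7: TTGACCT vs CCTAGAA ✗; k=8: TTTGACCT vs CCTAGAAA ✗.
Only k = 3 is perfect, so the longest perfect 3' overlap is 3.

Longest perfect overlap: 3 complementary base pairs; below the dimer-risk threshold (threshold 4).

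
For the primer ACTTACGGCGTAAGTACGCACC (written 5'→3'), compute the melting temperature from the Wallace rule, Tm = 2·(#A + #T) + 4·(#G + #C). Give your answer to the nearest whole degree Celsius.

68°C

Base counts: A=6, T=4, G=5, C=7 (length 22).
Tm = 2·(6+4) + 4·(5+7) = 2·10 + 4·12 = 20 + 48 = 68°C.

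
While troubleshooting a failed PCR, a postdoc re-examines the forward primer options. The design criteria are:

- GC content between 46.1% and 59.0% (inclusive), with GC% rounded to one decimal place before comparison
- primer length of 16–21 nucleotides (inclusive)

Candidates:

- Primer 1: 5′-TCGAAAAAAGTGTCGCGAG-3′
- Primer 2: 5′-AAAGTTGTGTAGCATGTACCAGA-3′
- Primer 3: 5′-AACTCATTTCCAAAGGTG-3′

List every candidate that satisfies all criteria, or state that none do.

Primer 1 (19 nt, A=7 T=3 G=6 C=3): GC 9/19 = 47.4% ✓; length 19 ✓ — passes.
Primer 2 (23 nt, A=8 T=6 G=6 C=3): GC 9/23 = 39.1%, outside 46.1–59.0% ✗; length 23, outside 16–21 ✗ — fails.
Primer 3 (18 nt, A=6 T=5 G=3 C=4): GC 7/18 = 38.9%, outside 46.1–59.0% ✗; length 18 ✓ — fails.

Primer 1 only.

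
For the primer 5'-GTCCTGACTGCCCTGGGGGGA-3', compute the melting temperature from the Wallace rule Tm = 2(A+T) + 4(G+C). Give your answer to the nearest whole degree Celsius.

Base counts: A=2, T=4, G=9, C=6 (length 21).
Tm = 2·(2+4) + 4·(9+6) = 2·6 + 4·15 = 12 + 60 = 72°C.

72°C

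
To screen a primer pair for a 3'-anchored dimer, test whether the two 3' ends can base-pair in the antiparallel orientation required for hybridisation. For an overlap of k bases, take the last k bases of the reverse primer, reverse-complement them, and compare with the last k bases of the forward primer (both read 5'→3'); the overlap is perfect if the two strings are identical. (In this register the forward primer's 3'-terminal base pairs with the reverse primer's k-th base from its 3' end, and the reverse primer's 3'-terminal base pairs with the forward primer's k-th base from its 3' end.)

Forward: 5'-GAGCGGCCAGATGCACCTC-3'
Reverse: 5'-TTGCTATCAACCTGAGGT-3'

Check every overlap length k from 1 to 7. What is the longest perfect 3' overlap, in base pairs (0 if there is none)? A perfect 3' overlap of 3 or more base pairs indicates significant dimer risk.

Last 7 bases (5'→3') — forward …GCACCTC, reverse …CTGAGGT.
Reverse complement of the reverse primer's last 7 bases: ACCTCAG; its first k bases are the reverse complement of the reverse primer's last k bases, so a perfect k-base overlap needs the forward primer's last k bases to equal them.
Comparing (forward last k vs required): k=1: C vs A ✗; k=2: TC vs AC ✗; k=3: CTC vs ACC ✗; k=4: CCTC vs ACCT ✗; k=5: ACCTC vs ACCTC ✓; k=6: CACCTC vs ACCTCA ✗; k=7: GCACCTC vs ACCTCAG ✗.
Only k = 5 is perfect, so the longest perfect 3' overlap is 5.

Longest perfect overlap: 5 complementary base pairs; significant dimer risk (threshold 3).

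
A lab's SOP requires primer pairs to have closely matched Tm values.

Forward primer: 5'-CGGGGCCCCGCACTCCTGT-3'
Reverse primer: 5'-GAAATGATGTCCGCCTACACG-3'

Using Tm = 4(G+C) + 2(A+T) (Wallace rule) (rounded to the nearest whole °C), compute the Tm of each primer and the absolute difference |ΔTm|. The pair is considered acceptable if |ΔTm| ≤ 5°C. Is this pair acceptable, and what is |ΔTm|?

|ΔTm| = 4°C; the pair is acceptable.

Forward: A=1 T=3 G=6 C=9 → Tm = 2·4 + 4·15 = 68°C.
Reverse: A=6 T=4 G=5 C=6 → Tm = 2·10 + 4·11 = 64°C.
|ΔTm| = |68 − 64| = 4°C, ≤ 5°C.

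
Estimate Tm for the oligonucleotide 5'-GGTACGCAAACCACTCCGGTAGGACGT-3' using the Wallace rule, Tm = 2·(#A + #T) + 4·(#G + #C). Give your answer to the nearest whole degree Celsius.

86°C

Base counts: A=7, T=4, G=8, C=8 (length 27).
Tm = 2·(7+4) + 4·(8+8) = 2·11 + 4·16 = 22 + 64 = 86°C.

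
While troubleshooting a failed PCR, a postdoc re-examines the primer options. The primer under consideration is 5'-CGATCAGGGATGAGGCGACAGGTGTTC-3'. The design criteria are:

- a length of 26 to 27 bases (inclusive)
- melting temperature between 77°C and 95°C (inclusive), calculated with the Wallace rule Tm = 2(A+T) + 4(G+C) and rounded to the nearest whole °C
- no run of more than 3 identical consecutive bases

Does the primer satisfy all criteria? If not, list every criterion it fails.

Meets all criteria.

Base counts: A=6, T=5, G=11, C=5 (length 27).
length: length 27 ✓
Tm: Tm = 2·11 + 4·16 = 86°C ✓
homopolymer run: longest run = 3 ✓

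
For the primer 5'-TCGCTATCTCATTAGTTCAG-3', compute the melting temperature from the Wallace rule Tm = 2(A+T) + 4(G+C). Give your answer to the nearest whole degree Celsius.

56°C

Base counts: A=4, T=8, G=3, C=5 (length 20).
Tm = 2·(4+8) + 4·(3+5) = 2·12 + 4·8 = 24 + 32 = 56°C.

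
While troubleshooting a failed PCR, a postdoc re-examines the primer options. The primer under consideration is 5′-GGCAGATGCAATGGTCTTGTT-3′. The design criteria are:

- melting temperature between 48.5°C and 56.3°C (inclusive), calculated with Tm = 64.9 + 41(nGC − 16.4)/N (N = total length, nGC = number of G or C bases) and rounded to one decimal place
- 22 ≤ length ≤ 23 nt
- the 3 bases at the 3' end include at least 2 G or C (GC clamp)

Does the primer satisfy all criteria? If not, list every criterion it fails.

Base counts: A=4, T=7, G=7, C=3 (length 21).
Tm: Tm = 64.9 + 41·(10 − 16.4)/21 = 52.4°C ✓
length: length 21, outside 22–23 ✗
GC clamp: 3' end GTT has 1 G/C, need ≥2 ✗

Fails: length, GC clamp.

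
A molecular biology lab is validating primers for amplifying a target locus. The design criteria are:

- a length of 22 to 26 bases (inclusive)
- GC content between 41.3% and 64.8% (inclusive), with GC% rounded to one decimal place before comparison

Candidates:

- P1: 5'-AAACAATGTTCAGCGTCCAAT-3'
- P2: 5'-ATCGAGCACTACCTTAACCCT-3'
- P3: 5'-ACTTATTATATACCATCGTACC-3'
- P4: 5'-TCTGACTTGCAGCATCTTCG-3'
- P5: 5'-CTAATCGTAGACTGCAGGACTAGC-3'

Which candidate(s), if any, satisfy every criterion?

P1 (21 nt, A=8 T=5 G=3 C=5): length 21, outside 22–26 ✗; GC 8/21 = 38.1%, outside 41.3–64.8% ✗ — fails.
P2 (21 nt, A=6 T=5 G=2 C=8): length 21, outside 22–26 ✗; GC 10/21 = 47.6% ✓ — fails.
P3 (22 nt, A=7 T=8 G=1 C=6): length 22 ✓; GC 7/22 = 31.8%, outside 41.3–64.8% ✗ — fails.
P4 (20 nt, A=3 T=7 G=4 C=6): length 20, outside 22–26 ✗; GC 10/20 = 50.0% ✓ — fails.
P5 (24 nt, A=7 T=5 G=6 C=6): length 24 ✓; GC 12/24 = 50.0% ✓ — passes.

P5 only.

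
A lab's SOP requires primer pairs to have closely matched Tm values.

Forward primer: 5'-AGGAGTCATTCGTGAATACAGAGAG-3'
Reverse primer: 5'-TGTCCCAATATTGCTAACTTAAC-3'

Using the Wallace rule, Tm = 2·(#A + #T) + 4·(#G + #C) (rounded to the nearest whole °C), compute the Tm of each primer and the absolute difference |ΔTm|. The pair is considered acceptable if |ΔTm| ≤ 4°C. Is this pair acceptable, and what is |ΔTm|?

|ΔTm| = 10°C; the pair is not acceptable.

Forward: A=9 T=5 G=8 C=3 → Tm = 2·14 + 4·11 = 72°C.
Reverse: A=7 T=8 G=2 C=6 → Tm = 2·15 + 4·8 = 62°C.
|ΔTm| = |72 − 62| = 10°C, > 4°C.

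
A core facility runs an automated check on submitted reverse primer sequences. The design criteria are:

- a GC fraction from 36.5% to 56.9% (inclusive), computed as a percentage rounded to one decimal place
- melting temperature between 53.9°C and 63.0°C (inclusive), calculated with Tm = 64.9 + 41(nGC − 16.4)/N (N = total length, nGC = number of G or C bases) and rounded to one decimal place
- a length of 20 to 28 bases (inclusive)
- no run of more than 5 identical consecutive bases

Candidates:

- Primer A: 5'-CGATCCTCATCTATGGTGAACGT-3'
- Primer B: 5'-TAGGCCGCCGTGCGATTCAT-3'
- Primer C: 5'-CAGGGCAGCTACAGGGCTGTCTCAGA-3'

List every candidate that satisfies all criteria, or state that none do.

Primer A only.

Primer A (23 nt, A=5 T=7 G=5 C=6): GC 11/23 = 47.8% ✓; Tm = 64.9 + 41·(11 − 16.4)/23 = 55.3°C ✓; length 23 ✓; longest run = 2 ✓ — passes.
Primer B (20 nt, A=3 T=5 G=6 C=6): GC 12/20 = 60.0%, outside 36.5–56.9% ✗; Tm = 64.9 + 41·(12 − 16.4)/20 = 55.9°C ✓; length 20 ✓; longest run = 2 ✓ — fails.
Primer C (26 nt, A=6 T=4 G=9 C=7): GC 16/26 = 61.5%, outside 36.5–56.9% ✗; Tm = 64.9 + 41·(16 − 16.4)/26 = 64.3°C, outside 53.9–63.0°C ✗; length 26 ✓; longest run = 3 ✓ — fails.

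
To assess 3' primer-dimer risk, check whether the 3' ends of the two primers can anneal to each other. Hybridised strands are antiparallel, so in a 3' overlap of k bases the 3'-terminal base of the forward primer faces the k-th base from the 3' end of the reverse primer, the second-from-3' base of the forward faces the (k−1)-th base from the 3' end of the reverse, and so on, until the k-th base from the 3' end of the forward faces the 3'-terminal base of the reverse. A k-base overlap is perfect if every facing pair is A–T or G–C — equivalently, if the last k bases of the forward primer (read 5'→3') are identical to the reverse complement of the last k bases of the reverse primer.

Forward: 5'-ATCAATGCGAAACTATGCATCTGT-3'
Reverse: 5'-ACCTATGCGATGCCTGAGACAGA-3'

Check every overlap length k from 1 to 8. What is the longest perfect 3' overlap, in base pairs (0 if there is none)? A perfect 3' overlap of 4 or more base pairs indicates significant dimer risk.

Last 8 bases (5'→3') — forward …GCATCTGT, reverse …GAGACAGA.
Reverse complement of the reverse primer's last 8 bases: TCTGTCTC; its first k bases are the reverse complement of the reverse primer's last k bases, so a perfect k-base overlap needs the forward primer's last k bases to equal them.
Comparing (forward last k vs required): k=1: T vs T ✓; k=2: GT vs TC ✗; k=3: TGT vs TCT ✗; k=4: CTGT vs TCTG ✗; k=5: TCTGT vs TCTGT ✓; k=6: ATCTGT vs TCTGTC ✗; k=7: CATCTGT vs TCTGTCT ✗; k=8: GCATCTGT vs TCTGTCTC ✗.
Perfect overlaps at k = 1, 5; the largest is 5.

Longest perfect overlap: 5 complementary base pairs; significant dimer risk (threshold 4).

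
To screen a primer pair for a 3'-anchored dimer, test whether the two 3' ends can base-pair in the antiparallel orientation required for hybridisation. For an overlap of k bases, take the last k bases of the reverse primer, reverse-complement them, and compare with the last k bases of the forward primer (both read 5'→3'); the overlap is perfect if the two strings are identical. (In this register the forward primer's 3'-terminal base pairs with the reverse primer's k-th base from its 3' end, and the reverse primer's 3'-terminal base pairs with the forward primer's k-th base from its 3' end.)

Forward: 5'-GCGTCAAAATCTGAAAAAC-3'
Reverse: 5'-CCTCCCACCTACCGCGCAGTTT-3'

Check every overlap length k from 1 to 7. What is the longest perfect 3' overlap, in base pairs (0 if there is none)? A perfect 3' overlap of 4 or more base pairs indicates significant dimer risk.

Last 7 bases (5'→3') — forward …GAAAAAC, reverse …GCAGTTT.
Reverse complement of the reverse primer's last 7 bases: AAACTGC; its first k bases are the reverse complement of the reverse primer's last k bases, so a perfect k-base overlap needs the forward primer's last k bases to equal them.
Comparing (forward last k vs required): k=1: C vs A ✗; k=2: AC vs AA ✗; k=3: AAC vs AAA ✗; k=4: AAAC vs AAAC ✓; k=5: AAAAC vs AAACT ✗; k=6: AAAAAC vs AAACTG ✗; k=7: GAAAAAC vs AAACTGC ✗.
Only k = 4 is perfect, so the longest perfect 3' overlap is 4.

Longest perfect overlap: 4 complementary base pairs; significant dimer risk (threshold 4).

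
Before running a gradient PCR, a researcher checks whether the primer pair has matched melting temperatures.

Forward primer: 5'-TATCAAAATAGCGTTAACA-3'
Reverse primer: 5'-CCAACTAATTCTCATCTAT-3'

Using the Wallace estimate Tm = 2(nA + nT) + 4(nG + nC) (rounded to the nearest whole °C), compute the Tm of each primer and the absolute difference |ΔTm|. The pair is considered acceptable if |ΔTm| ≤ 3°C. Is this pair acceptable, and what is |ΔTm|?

Forward: A=9 T=5 G=2 C=3 → Tm = 2·14 + 4·5 = 48°C.
Reverse: A=6 T=7 G=0 C=6 → Tm = 2·13 + 4·6 = 50°C.
|ΔTm| = |48 − 50| = 2°C, ≤ 3°C.

|ΔTm| = 2°C; the pair is acceptable.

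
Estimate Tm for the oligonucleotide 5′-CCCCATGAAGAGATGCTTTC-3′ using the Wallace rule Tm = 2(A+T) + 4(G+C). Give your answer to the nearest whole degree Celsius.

Base counts: A=5, T=5, G=4, C=6 (length 20).
Tm = 2·(5+5) + 4·(4+6) = 2·10 + 4·10 = 20 + 40 = 60°C.

60°C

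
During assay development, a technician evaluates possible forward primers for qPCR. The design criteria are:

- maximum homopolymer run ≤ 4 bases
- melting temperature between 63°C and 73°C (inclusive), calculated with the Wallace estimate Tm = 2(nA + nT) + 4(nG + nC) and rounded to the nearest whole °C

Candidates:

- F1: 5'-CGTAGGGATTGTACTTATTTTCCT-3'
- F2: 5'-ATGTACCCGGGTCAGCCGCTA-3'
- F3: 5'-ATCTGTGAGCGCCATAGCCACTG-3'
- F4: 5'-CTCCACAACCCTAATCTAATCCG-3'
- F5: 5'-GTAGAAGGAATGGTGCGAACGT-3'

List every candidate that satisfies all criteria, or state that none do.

F1, F2, F3, F4 and F5.

F1 (24 nt, A=4 T=11 G=5 C=4): longest run = 4 ✓; Tm = 2·15 + 4·9 = 66°C ✓ — passes.
F2 (21 nt, A=4 T=4 G=6 C=7): longest run = 3 ✓; Tm = 2·8 + 4·13 = 68°C ✓ — passes.
F3 (23 nt, A=5 T=5 G=6 C=7): longest run = 2 ✓; Tm = 2·10 + 4·13 = 72°C ✓ — passes.
F4 (23 nt, A=7 T=5 G=1 C=10): longest run = 3 ✓; Tm = 2·12 + 4·11 = 68°C ✓ — passes.
F5 (22 nt, A=7 T=4 G=9 C=2): longest run = 2 ✓; Tm = 2·11 + 4·11 = 66°C ✓ — passes.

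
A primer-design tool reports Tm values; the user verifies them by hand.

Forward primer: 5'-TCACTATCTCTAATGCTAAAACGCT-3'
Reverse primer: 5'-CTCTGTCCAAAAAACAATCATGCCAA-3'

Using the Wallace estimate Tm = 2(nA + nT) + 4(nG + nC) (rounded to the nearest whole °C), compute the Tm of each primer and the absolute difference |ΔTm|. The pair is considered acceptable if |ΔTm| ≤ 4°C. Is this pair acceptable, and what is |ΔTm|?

|ΔTm| = 4°C; the pair is acceptable.

Forward: A=8 T=8 G=2 C=7 → Tm = 2·16 + 4·9 = 68°C.
Reverse: A=11 T=5 G=2 C=8 → Tm = 2·16 + 4·10 = 72°C.
|ΔTm| = |68 − 72| = 4°C, ≤ 4°C.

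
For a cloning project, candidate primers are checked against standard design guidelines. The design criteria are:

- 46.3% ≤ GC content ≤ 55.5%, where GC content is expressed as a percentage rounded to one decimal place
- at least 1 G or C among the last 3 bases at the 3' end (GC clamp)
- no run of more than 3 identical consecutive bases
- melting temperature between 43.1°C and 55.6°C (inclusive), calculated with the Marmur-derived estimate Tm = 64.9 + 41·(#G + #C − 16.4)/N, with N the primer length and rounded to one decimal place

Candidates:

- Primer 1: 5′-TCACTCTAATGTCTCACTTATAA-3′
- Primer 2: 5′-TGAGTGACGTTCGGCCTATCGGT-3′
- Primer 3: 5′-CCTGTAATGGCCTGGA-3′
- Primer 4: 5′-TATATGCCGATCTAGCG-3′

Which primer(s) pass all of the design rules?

Primer 1 (23 nt, A=7 T=9 G=1 C=6): GC 7/23 = 30.4%, outside 46.3–55.5% ✗; 3' end TAA has 0 G/C, need ≥1 ✗; longest run = 2 ✓; Tm = 64.9 + 41·(7 − 16.4)/23 = 48.1°C ✓ — fails.
Primer 2 (23 nt, A=3 T=7 G=8 C=5): GC 13/23 = 56.5%, outside 46.3–55.5% ✗; 3' end GGT has 2 G/C ✓; longest run = 2 ✓; Tm = 64.9 + 41·(13 − 16.4)/23 = 58.8°C, outside 43.1–55.6°C ✗ — fails.
Primer 3 (16 nt, A=3 T=4 G=5 C=4): GC 9/16 = 56.3%, outside 46.3–55.5% ✗; 3' end GGA has 2 G/C ✓; longest run = 2 ✓; Tm = 64.9 + 41·(9 − 16.4)/16 = 45.9°C ✓ — fails.
Primer 4 (17 nt, A=4 T=5 G=4 C=4): GC 8/17 = 47.1% ✓; 3' end GCG has 3 G/C ✓; longest run = 2 ✓; Tm = 64.9 + 41·(8 − 16.4)/17 = 44.6°C ✓ — passes.

Primer 4 only.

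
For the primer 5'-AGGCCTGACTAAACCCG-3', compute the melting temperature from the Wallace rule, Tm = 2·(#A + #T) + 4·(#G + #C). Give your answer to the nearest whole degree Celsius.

54°C

Base counts: A=5, T=2, G=4, C=6 (length 17).
Tm = 2·(5+2) + 4·(4+6) = 2·7 + 4·10 = 14 + 40 = 54°C.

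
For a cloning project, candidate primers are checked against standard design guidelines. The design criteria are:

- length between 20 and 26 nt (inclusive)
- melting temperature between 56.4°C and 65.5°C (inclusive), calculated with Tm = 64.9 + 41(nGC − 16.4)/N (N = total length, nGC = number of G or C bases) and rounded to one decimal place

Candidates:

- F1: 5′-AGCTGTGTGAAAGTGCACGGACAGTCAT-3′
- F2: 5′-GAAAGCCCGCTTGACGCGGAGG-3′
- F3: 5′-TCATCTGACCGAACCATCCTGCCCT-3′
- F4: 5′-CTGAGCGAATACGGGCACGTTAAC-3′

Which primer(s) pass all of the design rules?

F2, F3 and F4.

F1 (28 nt, A=8 T=6 G=9 C=5): length 28, outside 20–26 ✗; Tm = 64.9 + 41·(14 − 16.4)/28 = 61.4°C ✓ — fails.
F2 (22 nt, A=5 T=2 G=9 C=6): length 22 ✓; Tm = 64.9 + 41·(15 − 16.4)/22 = 62.3°C ✓ — passes.
F3 (25 nt, A=5 T=6 G=3 C=11): length 25 ✓; Tm = 64.9 + 41·(14 − 16.4)/25 = 61.0°C ✓ — passes.
F4 (24 nt, A=7 T=4 G=7 C=6): length 24 ✓; Tm = 64.9 + 41·(13 − 16.4)/24 = 59.1°C ✓ — passes.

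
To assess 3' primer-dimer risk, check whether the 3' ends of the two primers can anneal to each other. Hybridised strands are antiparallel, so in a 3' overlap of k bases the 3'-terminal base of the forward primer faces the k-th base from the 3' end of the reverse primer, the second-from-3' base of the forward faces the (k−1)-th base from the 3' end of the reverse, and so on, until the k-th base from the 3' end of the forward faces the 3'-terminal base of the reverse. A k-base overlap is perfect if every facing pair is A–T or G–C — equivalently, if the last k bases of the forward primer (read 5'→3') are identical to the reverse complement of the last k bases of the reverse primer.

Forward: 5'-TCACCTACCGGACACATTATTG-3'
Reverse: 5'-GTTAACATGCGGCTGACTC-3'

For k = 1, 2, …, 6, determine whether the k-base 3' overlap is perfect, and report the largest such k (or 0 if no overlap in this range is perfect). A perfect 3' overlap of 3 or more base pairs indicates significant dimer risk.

Last 6 bases (5'→3') — forward …TTATTG, reverse …TGACTC.
Reverse complement of the reverse primer's last 6 bases: GAGTCA; its first k bases are the reverse complement of the reverse primer's last k bases, so a perfect k-base overlap needs the forward primer's last k bases to equal them.
Comparing (forward last k vs required): k=1: G vs G ✓; k=2: TG vs GA ✗; k=3: TTG vs GAG ✗; k=4: ATTG vs GAGT ✗; k=5: TATTG vs GAGTC ✗; k=6: TTATTG vs GAGTCA ✗.
Only k = 1 is perfect, so the longest perfect 3' overlap is 1.

Longest perfect overlap: 1 complementary base pair; below the dimer-risk threshold (threshold 3).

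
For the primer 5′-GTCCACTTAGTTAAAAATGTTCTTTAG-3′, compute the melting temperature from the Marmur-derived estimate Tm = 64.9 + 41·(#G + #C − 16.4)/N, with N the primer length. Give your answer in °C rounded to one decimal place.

Base counts: A=8, T=11, G=4, C=4; G+C = 8, N = 27.
Tm = 64.9 + 41·(8 − 16.4)/27 = 64.9 + -344.40/27 = 52.1°C.

52.1°C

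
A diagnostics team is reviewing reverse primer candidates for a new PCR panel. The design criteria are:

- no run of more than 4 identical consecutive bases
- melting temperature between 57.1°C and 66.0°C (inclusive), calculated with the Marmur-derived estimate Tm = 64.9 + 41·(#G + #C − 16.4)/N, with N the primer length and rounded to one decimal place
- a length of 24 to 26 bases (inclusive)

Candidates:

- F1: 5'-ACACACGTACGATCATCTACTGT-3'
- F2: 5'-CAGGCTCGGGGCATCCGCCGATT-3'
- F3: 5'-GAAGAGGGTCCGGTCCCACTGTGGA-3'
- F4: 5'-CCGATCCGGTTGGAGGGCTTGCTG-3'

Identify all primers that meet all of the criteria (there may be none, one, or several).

F1 (23 nt, A=7 T=6 G=3 C=7): longest run = 1 ✓; Tm = 64.9 + 41·(10 − 16.4)/23 = 53.5°C, outside 57.1–66.0°C ✗; length 23, outside 24–26 ✗ — fails.
F2 (23 nt, A=3 T=4 G=8 C=8): longest run = 4 ✓; Tm = 64.9 + 41·(16 − 16.4)/23 = 64.2°C ✓; length 23, outside 24–26 ✗ — fails.
F3 (25 nt, A=5 T=4 G=10 C=6): longest run = 3 ✓; Tm = 64.9 + 41·(16 − 16.4)/25 = 64.2°C ✓; length 25 ✓ — passes.
F4 (24 nt, A=2 T=6 G=10 C=6): longest run = 3 ✓; Tm = 64.9 + 41·(16 − 16.4)/24 = 64.2°C ✓; length 24 ✓ — passes.

F3 and F4.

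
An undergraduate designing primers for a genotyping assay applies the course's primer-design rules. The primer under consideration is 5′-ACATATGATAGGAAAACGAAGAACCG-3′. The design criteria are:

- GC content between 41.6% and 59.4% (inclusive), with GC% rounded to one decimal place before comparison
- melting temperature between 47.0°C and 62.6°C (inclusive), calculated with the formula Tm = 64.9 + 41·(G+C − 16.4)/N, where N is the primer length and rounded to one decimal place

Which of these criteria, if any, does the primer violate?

Fails: GC content.

Base counts: A=13, T=3, G=6, C=4 (length 26).
GC content: GC 10/26 = 38.5%, outside 41.6–59.4% ✗
Tm: Tm = 64.9 + 41·(10 − 16.4)/26 = 54.8°C ✓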